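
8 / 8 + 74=75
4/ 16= 1/ 4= 0.25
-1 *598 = -598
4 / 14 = 2 / 7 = 0.29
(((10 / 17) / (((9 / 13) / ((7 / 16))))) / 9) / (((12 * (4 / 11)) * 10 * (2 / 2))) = 1001 / 1057536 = 0.00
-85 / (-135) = 17 / 27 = 0.63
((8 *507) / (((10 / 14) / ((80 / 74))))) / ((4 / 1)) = 56784 / 37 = 1534.70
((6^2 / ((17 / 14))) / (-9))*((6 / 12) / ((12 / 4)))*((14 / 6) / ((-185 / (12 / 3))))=784 / 28305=0.03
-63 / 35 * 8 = -72 / 5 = -14.40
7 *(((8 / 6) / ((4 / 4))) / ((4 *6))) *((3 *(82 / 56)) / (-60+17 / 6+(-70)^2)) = 41 / 116228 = 0.00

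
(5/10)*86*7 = 301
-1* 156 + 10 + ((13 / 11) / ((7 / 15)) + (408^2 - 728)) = 12750625 / 77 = 165592.53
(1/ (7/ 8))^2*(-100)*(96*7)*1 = -87771.43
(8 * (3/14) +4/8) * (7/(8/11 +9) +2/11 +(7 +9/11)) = 28923/1498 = 19.31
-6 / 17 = -0.35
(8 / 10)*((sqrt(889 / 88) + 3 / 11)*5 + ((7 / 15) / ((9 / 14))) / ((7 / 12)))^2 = 2582*sqrt(19558) / 5445 + 508395323 / 2450250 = 273.80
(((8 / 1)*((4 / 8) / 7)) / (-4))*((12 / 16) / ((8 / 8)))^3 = -27 / 448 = -0.06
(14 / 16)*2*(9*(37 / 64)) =9.11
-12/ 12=-1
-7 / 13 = -0.54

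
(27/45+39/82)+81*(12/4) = 100071/410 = 244.08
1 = 1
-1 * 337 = -337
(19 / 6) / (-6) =-19 / 36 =-0.53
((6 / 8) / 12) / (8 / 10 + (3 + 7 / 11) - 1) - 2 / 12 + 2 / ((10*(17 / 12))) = -1877 / 257040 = -0.01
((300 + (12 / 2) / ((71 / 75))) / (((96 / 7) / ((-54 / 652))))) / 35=-19575 / 370336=-0.05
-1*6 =-6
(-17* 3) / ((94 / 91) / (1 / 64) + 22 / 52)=-9282 / 12109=-0.77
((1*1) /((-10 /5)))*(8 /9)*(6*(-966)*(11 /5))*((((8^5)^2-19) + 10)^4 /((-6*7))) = -538071474653481567670945942028020333000 /3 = -179357158217827189223648600000000000000.00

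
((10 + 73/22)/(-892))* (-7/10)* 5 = 2051/39248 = 0.05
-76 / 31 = -2.45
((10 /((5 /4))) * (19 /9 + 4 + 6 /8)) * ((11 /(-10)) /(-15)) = 4.03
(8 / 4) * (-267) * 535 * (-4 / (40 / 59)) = 1685571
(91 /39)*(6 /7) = 2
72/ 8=9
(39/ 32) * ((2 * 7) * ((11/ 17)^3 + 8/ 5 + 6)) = 52784277/ 393040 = 134.30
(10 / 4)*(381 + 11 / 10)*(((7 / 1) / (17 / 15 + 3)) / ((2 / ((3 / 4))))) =1203615 / 1984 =606.66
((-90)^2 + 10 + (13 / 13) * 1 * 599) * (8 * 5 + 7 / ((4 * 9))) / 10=4200641 / 120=35005.34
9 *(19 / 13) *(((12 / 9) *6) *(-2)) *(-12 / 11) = 32832 / 143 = 229.59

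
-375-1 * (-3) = -372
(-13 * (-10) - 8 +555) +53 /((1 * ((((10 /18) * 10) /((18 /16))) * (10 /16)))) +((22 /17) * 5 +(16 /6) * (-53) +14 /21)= 7139693 /12750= 559.98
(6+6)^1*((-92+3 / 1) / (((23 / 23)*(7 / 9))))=-9612 / 7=-1373.14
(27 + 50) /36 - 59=-2047 /36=-56.86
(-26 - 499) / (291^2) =-175 / 28227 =-0.01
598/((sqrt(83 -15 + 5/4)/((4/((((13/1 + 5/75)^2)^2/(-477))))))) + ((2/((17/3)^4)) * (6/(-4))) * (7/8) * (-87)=-4.48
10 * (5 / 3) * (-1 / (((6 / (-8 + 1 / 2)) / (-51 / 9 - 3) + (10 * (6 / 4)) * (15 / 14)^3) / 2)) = -17836000 / 9921267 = -1.80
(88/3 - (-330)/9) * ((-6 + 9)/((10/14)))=1386/5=277.20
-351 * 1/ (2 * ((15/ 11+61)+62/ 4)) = -1287/ 571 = -2.25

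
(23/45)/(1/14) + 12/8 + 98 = 9599/90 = 106.66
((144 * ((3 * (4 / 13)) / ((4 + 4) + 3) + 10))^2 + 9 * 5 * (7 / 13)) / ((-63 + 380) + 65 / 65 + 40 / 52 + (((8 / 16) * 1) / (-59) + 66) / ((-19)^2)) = 612249515607534 / 92611603513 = 6610.94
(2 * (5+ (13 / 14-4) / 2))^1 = 97 / 14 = 6.93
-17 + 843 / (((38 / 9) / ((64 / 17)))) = 237293 / 323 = 734.65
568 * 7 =3976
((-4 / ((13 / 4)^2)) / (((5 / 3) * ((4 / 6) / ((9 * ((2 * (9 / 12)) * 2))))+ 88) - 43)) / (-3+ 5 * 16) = -15552 / 142427285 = -0.00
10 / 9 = 1.11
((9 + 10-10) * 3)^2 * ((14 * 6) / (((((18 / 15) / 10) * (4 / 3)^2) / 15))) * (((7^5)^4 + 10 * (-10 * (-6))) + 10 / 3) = 1374232280343920279706375 / 4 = 343558070085980069926593.80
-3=-3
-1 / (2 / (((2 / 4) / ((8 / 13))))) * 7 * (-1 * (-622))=-28301 / 16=-1768.81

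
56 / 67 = 0.84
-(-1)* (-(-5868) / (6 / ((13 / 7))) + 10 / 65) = 1816.44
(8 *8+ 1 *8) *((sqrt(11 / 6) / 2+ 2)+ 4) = 6 *sqrt(66)+ 432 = 480.74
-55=-55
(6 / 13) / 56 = 3 / 364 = 0.01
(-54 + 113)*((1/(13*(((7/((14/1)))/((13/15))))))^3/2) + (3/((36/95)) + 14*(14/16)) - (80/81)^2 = 31593071/1640250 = 19.26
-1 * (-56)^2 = -3136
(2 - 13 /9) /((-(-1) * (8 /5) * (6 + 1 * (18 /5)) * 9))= 125 /31104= 0.00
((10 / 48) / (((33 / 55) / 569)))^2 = 202350625 / 5184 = 39033.69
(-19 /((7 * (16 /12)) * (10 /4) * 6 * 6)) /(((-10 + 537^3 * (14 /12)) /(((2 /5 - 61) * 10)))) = 1919 /25292843590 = 0.00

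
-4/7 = -0.57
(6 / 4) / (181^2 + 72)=0.00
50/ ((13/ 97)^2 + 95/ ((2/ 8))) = 470450/ 3575589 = 0.13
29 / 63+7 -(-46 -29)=82.46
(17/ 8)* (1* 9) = 153/ 8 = 19.12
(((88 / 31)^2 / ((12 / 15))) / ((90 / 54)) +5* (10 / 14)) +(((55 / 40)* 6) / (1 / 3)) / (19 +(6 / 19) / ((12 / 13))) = 5130217 / 470890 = 10.89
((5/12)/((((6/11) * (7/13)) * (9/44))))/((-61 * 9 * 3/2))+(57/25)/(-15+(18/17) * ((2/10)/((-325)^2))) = -6725066638810/41921059662531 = -0.16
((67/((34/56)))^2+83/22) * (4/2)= 77450259/3179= 24363.09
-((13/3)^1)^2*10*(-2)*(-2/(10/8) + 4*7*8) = 751712/9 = 83523.56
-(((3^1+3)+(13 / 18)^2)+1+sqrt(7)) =-2437 / 324 - sqrt(7) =-10.17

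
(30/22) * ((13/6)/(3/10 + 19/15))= 975/517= 1.89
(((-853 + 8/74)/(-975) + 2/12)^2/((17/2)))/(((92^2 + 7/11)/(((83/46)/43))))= 5154678690073/8149273148153767500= 0.00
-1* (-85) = 85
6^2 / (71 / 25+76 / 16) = 1200 / 253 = 4.74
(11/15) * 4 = 44/15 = 2.93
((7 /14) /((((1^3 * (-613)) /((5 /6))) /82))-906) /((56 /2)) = -3332473 /102984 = -32.36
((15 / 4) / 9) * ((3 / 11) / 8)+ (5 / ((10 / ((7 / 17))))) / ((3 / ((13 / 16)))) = 157 / 2244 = 0.07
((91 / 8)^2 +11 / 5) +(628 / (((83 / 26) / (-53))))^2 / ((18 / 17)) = 2036981962280429 / 19840320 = 102668805.86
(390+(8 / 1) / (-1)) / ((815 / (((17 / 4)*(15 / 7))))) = 9741 / 2282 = 4.27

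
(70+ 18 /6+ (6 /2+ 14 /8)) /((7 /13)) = 4043 /28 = 144.39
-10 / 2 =-5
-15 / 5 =-3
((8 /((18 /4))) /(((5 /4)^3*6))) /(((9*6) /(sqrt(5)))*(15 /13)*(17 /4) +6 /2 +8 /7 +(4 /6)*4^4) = 8894040064 /5545096279875 - 299400192*sqrt(5) /616121808875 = 0.00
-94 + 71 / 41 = -92.27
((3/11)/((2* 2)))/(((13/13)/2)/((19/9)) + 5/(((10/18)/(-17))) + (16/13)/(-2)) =-741/1666918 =-0.00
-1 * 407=-407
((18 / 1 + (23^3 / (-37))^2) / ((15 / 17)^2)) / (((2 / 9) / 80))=342315947672 / 6845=50009634.43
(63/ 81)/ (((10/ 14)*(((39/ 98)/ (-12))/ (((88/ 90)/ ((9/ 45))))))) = -845152/ 5265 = -160.52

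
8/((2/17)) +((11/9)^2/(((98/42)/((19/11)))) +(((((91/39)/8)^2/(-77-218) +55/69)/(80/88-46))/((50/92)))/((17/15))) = 69.08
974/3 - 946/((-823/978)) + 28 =1476.83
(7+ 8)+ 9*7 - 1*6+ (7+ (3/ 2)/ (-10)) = 1577/ 20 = 78.85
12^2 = 144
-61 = -61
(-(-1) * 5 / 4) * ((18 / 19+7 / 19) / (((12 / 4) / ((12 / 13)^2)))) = 1500 / 3211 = 0.47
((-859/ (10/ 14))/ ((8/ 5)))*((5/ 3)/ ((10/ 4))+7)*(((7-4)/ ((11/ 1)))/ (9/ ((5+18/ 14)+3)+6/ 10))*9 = -26968305/ 2992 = -9013.47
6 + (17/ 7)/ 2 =101/ 14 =7.21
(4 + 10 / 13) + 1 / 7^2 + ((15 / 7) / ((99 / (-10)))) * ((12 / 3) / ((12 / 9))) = 29011 / 7007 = 4.14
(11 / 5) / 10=11 / 50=0.22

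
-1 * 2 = -2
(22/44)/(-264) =-1/528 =-0.00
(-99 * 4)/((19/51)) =-20196/19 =-1062.95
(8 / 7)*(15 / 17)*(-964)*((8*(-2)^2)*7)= -3701760 / 17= -217750.59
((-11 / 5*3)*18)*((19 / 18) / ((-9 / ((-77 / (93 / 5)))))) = -16093 / 279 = -57.68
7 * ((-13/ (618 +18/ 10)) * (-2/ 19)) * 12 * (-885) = -3221400/ 19627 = -164.13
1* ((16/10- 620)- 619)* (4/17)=-24748/85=-291.15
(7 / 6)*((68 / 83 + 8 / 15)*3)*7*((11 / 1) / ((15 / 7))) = 3176866 / 18675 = 170.11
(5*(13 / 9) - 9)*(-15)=80 / 3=26.67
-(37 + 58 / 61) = -2315 / 61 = -37.95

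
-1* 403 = -403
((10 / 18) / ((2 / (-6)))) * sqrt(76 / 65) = -2 * sqrt(1235) / 39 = -1.80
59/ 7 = 8.43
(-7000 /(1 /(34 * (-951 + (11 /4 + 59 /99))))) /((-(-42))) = 5370039.56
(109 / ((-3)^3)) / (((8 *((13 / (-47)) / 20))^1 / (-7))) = -179305 / 702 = -255.42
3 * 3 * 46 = 414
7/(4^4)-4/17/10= 0.00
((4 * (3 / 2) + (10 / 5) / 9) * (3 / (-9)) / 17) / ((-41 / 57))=1064 / 6273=0.17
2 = 2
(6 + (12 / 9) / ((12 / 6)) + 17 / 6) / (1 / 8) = 76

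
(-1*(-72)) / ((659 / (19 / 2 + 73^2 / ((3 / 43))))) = 5500212 / 659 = 8346.30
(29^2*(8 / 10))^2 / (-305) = -11316496 / 7625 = -1484.13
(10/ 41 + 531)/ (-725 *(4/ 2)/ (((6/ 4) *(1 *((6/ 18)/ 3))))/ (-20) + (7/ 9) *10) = 196029/ 163385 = 1.20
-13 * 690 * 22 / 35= -5638.29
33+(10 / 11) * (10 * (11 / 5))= 53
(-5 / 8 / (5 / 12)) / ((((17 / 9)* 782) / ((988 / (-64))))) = 6669 / 425408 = 0.02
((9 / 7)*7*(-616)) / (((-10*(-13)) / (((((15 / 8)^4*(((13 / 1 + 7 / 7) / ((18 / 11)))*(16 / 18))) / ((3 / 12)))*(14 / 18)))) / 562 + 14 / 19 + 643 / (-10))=3988521306000 / 45728689487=87.22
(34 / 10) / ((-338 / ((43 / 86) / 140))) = -17 / 473200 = -0.00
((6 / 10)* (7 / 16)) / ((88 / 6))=63 / 3520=0.02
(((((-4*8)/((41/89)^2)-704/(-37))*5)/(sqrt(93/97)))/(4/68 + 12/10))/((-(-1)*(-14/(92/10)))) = 762919200*sqrt(9021)/206307449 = 351.23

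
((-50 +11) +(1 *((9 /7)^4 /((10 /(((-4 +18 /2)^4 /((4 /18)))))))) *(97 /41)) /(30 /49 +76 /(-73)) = -51144700017 /12327224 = -4148.92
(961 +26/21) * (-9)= -8660.14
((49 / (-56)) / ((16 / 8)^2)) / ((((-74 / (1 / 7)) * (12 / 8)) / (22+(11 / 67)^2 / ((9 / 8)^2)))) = 4003571 / 645769584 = 0.01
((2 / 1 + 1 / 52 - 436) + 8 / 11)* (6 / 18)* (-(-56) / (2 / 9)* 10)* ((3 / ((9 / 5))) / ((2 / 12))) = -520424100 / 143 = -3639329.37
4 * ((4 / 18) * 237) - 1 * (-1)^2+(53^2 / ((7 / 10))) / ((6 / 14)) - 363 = 9210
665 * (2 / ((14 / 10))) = 950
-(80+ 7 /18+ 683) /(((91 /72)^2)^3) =-1168690249728 /6240321451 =-187.28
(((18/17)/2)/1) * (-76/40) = -171/170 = -1.01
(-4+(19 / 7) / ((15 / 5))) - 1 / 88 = -5741 / 1848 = -3.11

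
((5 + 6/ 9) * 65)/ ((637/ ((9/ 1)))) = 255/ 49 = 5.20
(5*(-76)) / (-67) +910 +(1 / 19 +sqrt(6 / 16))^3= 1107*sqrt(6) / 11552 +3366615419 / 3676424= 915.97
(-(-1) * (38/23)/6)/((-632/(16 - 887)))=16549/43608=0.38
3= 3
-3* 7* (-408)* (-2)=-17136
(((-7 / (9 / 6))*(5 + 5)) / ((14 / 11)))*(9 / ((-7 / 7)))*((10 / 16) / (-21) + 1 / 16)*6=1815 / 28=64.82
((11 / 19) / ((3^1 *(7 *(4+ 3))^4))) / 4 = 11 / 1314374628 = 0.00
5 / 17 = 0.29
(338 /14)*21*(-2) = -1014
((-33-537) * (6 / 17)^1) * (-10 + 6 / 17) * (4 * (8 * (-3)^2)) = 161533440 / 289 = 558939.24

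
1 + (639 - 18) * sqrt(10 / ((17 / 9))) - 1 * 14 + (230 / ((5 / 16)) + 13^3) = 1863 * sqrt(170) / 17 + 2920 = 4348.86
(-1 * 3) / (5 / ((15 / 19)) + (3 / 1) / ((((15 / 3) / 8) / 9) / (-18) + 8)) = -93267 / 208561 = -0.45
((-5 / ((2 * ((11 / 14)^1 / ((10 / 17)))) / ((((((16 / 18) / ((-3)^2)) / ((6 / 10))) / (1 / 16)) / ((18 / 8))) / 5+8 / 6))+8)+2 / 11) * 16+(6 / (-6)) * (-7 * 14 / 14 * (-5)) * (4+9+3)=-194681680 / 408969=-476.03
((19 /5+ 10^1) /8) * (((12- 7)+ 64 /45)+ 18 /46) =1763 /150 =11.75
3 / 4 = 0.75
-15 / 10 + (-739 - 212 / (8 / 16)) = -2329 / 2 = -1164.50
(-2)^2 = 4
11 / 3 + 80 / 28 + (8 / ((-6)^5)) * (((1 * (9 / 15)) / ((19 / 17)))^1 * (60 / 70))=234253 / 35910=6.52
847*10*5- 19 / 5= 211731 / 5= 42346.20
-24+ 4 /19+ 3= -395 /19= -20.79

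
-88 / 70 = -44 / 35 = -1.26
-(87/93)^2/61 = -841/58621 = -0.01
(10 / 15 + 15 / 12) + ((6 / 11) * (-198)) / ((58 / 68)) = -43397 / 348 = -124.70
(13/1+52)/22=65/22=2.95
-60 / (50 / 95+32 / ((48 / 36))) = -570 / 233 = -2.45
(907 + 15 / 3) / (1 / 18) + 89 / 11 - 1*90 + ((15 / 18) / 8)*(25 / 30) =51746675 / 3168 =16334.18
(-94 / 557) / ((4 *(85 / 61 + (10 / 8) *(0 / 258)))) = -2867 / 94690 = -0.03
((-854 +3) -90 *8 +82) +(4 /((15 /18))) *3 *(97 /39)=-94457 /65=-1453.18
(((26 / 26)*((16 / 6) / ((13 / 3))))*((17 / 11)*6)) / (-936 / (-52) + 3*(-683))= -272 / 96811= -0.00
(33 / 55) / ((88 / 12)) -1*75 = -8241 / 110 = -74.92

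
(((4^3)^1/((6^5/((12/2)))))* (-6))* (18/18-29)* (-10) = -2240/27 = -82.96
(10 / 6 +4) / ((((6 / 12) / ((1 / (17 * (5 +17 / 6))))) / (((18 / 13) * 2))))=144 / 611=0.24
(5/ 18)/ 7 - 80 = -10075/ 126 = -79.96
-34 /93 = -0.37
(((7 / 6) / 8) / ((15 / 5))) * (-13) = -91 / 144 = -0.63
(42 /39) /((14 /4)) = 4 /13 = 0.31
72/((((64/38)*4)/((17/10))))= 18.17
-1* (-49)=49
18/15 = 6/5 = 1.20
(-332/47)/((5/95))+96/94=-6260/47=-133.19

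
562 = 562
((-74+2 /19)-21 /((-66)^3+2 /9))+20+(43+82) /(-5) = -78.89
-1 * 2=-2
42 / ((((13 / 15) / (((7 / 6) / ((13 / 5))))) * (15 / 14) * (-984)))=-1715 / 83148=-0.02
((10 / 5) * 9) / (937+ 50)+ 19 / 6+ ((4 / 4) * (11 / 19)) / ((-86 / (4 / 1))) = 5093051 / 1612758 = 3.16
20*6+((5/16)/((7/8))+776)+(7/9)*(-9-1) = 111961/126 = 888.58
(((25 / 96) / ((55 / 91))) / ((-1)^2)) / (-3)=-455 / 3168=-0.14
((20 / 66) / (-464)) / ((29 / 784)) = -490 / 27753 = -0.02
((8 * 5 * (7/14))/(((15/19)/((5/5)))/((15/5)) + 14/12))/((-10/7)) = -1596/163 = -9.79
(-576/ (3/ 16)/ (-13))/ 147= 1024/ 637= 1.61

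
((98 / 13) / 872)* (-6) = -147 / 2834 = -0.05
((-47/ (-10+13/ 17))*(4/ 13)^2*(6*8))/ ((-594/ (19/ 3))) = -1943168/ 7880301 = -0.25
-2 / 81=-0.02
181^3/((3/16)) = 94875856/3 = 31625285.33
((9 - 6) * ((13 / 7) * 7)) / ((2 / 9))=351 / 2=175.50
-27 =-27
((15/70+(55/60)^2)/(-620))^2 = 1129969/390575001600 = 0.00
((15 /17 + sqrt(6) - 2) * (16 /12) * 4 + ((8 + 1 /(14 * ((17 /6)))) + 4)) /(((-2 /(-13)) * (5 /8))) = 22516 /357 + 832 * sqrt(6) /15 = 198.94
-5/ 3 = -1.67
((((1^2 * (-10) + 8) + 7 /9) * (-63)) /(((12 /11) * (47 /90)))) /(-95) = -2541 /1786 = -1.42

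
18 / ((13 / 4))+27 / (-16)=801 / 208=3.85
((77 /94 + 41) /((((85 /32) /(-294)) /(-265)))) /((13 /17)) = 980045472 /611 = 1604002.41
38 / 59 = 0.64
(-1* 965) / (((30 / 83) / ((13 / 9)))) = -208247 / 54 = -3856.43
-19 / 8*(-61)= 1159 / 8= 144.88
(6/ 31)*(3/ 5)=18/ 155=0.12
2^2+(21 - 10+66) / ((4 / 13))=1017 / 4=254.25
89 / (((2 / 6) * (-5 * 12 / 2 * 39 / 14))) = -623 / 195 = -3.19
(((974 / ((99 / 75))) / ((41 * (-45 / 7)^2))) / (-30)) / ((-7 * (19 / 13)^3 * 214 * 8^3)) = 7489573 / 1235431333002240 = 0.00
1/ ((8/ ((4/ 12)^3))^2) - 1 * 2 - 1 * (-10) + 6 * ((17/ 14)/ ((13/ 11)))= 60139675/ 4245696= 14.16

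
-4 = -4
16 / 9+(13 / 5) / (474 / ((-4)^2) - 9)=4712 / 2475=1.90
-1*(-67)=67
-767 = -767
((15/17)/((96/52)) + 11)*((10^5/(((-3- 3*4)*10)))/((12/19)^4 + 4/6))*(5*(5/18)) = -12869.90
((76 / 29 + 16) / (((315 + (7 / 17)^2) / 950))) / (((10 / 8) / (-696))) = -711633600 / 22771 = -31251.75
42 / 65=0.65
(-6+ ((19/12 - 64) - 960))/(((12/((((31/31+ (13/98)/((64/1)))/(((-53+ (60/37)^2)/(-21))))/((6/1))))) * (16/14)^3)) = -247762667285/61977133056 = -4.00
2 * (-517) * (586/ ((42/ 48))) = -4847392/ 7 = -692484.57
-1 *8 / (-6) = 4 / 3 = 1.33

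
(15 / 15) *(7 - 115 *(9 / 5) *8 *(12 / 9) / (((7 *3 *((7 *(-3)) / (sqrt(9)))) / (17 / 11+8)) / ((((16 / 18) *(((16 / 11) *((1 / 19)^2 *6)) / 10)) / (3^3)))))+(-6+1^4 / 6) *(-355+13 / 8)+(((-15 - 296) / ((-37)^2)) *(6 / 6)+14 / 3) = 374831662996583 / 180833049936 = 2072.81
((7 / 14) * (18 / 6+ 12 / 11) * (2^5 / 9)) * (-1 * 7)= -50.91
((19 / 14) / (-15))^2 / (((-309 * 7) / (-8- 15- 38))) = 22021 / 95388300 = 0.00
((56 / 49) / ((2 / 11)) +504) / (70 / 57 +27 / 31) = 6311724 / 25963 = 243.10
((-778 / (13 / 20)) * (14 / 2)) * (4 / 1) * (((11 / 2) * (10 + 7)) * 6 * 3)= -56403803.08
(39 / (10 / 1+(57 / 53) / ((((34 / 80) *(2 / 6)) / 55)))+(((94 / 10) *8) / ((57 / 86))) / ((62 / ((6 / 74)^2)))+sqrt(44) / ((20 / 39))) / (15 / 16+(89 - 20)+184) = 256566892536 / 631005467643215+312 *sqrt(11) / 20315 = 0.05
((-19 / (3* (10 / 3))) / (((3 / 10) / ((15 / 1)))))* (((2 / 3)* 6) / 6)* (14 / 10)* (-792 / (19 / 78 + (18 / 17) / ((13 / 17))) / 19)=2269.98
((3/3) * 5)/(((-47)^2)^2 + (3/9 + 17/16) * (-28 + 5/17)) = 1360/1327262713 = 0.00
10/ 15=2/ 3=0.67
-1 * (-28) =28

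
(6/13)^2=36/169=0.21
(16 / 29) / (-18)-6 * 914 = -1431332 / 261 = -5484.03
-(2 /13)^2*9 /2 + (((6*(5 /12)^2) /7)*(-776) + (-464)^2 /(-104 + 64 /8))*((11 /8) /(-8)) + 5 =410.20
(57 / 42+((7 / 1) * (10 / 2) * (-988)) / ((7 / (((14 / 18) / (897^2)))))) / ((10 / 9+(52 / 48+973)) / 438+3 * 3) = 0.12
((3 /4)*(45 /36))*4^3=60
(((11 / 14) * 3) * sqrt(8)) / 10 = 33 * sqrt(2) / 70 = 0.67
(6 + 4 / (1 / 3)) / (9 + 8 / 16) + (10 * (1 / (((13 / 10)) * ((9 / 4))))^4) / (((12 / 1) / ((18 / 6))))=6867593956 / 3560385699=1.93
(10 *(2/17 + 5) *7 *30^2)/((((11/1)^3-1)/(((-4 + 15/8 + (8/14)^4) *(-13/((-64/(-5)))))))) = 49328706375/99266944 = 496.93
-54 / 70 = -27 / 35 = -0.77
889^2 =790321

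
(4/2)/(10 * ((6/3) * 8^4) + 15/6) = 0.00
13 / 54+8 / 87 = 521 / 1566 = 0.33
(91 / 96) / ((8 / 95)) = 8645 / 768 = 11.26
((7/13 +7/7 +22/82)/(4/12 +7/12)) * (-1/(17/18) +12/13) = -346680/1295723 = -0.27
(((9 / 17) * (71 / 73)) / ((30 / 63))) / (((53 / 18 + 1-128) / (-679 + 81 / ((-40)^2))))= 18742261707 / 3167032000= 5.92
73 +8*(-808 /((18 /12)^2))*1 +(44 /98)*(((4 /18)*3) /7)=-8643125 /3087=-2799.85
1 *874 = 874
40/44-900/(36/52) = -14290/11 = -1299.09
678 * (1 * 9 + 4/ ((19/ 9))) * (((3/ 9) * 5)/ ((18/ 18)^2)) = 233910/ 19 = 12311.05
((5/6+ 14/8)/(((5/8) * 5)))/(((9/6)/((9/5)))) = 124/125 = 0.99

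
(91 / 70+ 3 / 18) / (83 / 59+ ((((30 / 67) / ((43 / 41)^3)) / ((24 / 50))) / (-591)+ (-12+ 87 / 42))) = -9534965545798 / 55410025270265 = -0.17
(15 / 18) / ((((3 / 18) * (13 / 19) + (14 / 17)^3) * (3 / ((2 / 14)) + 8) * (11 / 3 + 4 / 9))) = 840123 / 80836601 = 0.01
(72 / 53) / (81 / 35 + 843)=420 / 261343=0.00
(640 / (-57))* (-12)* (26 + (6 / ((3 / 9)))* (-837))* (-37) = 1424588800 / 19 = 74978357.89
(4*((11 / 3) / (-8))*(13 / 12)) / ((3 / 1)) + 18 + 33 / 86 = 164599 / 9288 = 17.72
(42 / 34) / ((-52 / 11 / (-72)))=4158 / 221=18.81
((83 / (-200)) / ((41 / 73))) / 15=-6059 / 123000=-0.05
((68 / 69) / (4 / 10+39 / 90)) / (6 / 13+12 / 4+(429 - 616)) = -884 / 137195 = -0.01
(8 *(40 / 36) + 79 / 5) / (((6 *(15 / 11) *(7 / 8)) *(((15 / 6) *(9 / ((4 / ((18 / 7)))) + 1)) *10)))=97768 / 4809375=0.02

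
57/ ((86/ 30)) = 855/ 43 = 19.88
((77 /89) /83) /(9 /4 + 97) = 308 /2932639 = 0.00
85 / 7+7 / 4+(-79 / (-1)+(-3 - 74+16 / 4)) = 557 / 28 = 19.89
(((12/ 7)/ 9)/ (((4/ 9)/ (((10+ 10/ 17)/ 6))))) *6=540/ 119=4.54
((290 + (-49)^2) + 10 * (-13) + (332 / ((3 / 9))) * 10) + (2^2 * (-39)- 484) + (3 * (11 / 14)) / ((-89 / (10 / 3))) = 7401808 / 623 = 11880.91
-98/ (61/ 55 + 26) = -770/ 213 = -3.62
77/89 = 0.87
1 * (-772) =-772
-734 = -734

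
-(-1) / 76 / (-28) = -1 / 2128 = -0.00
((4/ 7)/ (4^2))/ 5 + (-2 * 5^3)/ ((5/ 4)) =-27999/ 140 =-199.99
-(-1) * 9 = 9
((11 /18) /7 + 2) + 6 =1019 /126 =8.09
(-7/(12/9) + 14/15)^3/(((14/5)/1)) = -2481997/86400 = -28.73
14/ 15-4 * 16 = -946/ 15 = -63.07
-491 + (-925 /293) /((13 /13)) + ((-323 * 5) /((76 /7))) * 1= -753487 /1172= -642.91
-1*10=-10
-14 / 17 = -0.82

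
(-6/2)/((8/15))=-45/8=-5.62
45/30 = 1.50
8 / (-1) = -8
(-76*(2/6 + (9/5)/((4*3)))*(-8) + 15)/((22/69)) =106559/110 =968.72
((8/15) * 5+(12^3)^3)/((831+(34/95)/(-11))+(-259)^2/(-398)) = 6438012741928240/826524099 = 7789261.98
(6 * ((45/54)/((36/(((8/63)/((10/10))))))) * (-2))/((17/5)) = -100/9639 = -0.01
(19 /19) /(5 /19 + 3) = 19 /62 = 0.31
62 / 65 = 0.95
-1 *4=-4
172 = 172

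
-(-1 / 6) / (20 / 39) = 13 / 40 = 0.32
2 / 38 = 1 / 19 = 0.05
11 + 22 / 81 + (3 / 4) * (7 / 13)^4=11.33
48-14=34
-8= -8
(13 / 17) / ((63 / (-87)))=-377 / 357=-1.06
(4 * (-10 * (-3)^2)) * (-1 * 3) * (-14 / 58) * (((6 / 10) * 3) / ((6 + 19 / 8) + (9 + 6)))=-108864 / 5423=-20.07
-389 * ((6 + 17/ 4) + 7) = -26841/ 4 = -6710.25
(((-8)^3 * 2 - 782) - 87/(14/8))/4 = -6495/14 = -463.93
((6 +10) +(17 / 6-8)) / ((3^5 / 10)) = 325 / 729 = 0.45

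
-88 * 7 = -616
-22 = -22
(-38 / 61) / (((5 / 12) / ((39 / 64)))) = -2223 / 2440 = -0.91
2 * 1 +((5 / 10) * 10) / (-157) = 309 / 157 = 1.97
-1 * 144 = -144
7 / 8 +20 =167 / 8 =20.88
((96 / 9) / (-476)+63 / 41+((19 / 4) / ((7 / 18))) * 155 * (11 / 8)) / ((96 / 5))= 3049980565 / 22482432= 135.66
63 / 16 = 3.94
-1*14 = -14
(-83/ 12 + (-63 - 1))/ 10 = -851/ 120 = -7.09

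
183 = 183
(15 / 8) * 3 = 45 / 8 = 5.62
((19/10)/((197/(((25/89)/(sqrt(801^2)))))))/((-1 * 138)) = -0.00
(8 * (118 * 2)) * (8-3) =9440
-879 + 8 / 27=-23725 / 27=-878.70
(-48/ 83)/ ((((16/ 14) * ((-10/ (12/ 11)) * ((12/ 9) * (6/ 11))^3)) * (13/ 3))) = 22869/ 690560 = 0.03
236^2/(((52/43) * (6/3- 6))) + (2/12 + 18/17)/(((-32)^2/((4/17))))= -66444880807/5770752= -11514.08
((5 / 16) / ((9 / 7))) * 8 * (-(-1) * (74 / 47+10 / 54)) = 78155 / 22842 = 3.42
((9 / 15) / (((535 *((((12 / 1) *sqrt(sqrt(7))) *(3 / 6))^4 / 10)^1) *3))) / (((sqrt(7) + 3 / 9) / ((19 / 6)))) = -19 / 300918240 + 19 *sqrt(7) / 100306080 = 0.00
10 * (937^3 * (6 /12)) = 4113284765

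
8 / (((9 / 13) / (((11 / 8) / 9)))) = 143 / 81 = 1.77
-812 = -812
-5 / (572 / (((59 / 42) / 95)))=-59 / 456456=-0.00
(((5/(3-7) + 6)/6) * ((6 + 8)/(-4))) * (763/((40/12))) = -101479/160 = -634.24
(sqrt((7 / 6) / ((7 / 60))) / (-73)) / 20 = -0.00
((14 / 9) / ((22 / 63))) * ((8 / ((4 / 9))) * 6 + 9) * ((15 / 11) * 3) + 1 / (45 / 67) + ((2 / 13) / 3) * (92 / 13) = 1963679968 / 920205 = 2133.96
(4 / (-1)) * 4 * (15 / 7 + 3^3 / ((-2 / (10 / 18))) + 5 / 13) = 7240 / 91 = 79.56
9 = 9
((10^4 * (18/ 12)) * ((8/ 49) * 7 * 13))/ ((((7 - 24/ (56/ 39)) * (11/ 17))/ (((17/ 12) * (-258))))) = 142545000/ 11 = 12958636.36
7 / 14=1 / 2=0.50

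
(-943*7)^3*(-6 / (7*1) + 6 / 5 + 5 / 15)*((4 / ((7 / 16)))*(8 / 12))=-53345947914112 / 45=-1185465509202.49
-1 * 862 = -862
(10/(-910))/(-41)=1/3731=0.00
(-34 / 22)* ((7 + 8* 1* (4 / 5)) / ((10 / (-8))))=4556 / 275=16.57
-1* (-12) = 12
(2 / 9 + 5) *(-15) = -235 / 3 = -78.33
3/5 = 0.60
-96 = -96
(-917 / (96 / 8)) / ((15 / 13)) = -11921 / 180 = -66.23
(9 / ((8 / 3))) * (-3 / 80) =-81 / 640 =-0.13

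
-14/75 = -0.19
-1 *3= -3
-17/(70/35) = -17/2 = -8.50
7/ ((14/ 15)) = 15/ 2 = 7.50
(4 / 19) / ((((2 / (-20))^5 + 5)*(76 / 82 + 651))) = 0.00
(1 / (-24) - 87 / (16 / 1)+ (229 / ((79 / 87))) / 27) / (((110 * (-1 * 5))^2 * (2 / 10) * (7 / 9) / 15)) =753 / 611776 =0.00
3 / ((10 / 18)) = 27 / 5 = 5.40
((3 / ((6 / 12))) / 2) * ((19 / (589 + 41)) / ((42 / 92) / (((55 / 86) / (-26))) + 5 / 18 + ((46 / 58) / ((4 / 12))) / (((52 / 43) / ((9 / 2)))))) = -21746868 / 2266145539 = -0.01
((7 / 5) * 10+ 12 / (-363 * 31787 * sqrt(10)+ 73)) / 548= 9319881145345529 / 364806776260684994 - 34616043 * sqrt(10) / 182403388130342497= 0.03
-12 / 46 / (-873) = 2 / 6693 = 0.00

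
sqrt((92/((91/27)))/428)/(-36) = -sqrt(671853)/116844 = -0.01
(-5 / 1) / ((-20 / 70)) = 17.50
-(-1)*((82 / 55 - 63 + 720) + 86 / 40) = 145341 / 220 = 660.64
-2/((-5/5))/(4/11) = 11/2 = 5.50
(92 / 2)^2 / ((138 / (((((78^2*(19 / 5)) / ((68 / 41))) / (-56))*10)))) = -9083919 / 238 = -38167.73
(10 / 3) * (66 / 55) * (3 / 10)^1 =6 / 5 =1.20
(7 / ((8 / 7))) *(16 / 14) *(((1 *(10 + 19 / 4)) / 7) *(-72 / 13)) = -1062 / 13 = -81.69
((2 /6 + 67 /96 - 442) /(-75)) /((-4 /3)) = -4.41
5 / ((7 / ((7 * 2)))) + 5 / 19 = 10.26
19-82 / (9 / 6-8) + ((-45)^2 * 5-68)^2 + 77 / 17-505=101142780.14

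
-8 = -8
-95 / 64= -1.48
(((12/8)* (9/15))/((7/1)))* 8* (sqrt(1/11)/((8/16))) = 0.62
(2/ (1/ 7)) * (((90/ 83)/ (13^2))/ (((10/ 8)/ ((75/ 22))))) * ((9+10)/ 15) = 47880/ 154297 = 0.31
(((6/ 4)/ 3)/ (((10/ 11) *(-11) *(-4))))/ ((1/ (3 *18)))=27/ 40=0.68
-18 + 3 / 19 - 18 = -681 / 19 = -35.84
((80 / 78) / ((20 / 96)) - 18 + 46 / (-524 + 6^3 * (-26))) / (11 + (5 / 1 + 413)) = -0.03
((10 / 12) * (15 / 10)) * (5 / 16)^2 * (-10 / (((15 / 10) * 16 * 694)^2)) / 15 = -125 / 426120708096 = -0.00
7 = 7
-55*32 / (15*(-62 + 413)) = -352 / 1053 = -0.33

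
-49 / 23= -2.13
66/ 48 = 11/ 8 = 1.38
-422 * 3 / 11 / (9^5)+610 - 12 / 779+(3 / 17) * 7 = 1752533990959 / 2867281659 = 611.22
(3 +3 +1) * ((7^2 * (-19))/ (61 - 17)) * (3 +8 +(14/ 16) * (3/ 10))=-5871817/ 3520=-1668.13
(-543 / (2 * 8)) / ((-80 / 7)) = 3801 / 1280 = 2.97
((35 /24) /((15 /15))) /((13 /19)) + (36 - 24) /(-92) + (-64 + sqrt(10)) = -444905 /7176 + sqrt(10) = -58.84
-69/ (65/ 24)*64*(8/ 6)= -141312/ 65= -2174.03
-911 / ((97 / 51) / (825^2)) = -326005341.49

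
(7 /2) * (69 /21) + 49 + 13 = 147 /2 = 73.50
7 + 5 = 12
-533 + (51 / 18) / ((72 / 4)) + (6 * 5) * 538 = 15607.16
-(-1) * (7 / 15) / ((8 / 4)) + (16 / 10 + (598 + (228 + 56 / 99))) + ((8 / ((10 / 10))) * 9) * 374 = 5495767 / 198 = 27756.40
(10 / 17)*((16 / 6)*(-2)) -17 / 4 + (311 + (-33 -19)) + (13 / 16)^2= 3293675 / 13056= 252.27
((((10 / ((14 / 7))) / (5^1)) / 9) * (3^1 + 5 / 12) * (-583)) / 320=-0.69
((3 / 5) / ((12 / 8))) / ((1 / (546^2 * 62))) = 36966384 / 5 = 7393276.80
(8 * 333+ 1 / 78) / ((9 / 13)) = 207793 / 54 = 3848.02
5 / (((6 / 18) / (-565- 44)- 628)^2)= 16689645 / 1316428085449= 0.00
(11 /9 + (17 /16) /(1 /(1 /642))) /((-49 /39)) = -490295 /503328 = -0.97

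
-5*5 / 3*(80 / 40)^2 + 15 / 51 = -1685 / 51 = -33.04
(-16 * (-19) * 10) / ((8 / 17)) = 6460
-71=-71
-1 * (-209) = 209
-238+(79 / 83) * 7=-19201 / 83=-231.34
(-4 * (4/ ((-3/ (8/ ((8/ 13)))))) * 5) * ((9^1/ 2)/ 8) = 195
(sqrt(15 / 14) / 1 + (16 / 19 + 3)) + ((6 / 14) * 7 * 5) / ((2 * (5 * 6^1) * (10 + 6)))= 4.89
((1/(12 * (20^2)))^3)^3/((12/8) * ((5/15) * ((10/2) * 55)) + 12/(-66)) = 11/2043110548228276224000000000000000000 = 0.00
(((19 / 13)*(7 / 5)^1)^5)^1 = 41615795893 / 1160290625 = 35.87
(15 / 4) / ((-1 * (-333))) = 5 / 444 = 0.01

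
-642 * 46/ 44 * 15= -110745/ 11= -10067.73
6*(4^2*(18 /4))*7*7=21168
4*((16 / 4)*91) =1456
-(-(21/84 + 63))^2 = -64009/16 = -4000.56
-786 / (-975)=262 / 325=0.81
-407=-407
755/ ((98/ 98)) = 755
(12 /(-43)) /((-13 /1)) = 12 /559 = 0.02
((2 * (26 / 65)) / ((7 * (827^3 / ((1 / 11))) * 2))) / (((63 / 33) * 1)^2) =22 / 8730179283105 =0.00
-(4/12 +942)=-2827/3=-942.33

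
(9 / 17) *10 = 90 / 17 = 5.29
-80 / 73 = -1.10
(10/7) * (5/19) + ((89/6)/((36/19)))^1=235703/28728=8.20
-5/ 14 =-0.36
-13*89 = -1157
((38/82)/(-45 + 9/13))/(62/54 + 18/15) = -3705/831808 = -0.00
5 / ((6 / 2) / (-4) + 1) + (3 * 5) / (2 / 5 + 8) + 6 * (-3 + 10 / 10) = 137 / 14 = 9.79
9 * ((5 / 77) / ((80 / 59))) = 531 / 1232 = 0.43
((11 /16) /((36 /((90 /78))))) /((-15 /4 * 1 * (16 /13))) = -11 /2304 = -0.00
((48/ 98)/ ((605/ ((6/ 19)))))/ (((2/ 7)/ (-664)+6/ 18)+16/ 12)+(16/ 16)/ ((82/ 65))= 60771284593/ 76650476210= 0.79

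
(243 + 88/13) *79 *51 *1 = 13082163/13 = 1006320.23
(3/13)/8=0.03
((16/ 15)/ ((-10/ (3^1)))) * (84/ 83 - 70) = 45808/ 2075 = 22.08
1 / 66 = 0.02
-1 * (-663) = 663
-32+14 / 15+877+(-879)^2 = 11602304 / 15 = 773486.93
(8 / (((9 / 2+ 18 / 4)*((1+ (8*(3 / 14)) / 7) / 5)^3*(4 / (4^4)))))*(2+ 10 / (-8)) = 1882384000 / 680943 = 2764.38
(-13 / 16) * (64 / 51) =-52 / 51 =-1.02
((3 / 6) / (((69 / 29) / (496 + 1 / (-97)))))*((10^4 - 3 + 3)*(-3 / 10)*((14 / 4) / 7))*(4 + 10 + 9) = -348804750 / 97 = -3595925.26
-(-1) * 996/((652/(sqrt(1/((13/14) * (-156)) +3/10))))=0.83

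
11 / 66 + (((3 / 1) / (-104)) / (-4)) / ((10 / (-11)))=1981 / 12480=0.16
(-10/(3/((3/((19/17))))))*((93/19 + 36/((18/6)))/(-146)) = 27285/26353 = 1.04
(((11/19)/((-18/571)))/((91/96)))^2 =10099446016/26904969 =375.37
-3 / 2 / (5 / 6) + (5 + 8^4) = 20496 / 5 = 4099.20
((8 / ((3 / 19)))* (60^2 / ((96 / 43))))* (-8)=-653600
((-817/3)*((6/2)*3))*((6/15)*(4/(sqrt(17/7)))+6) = -17222.45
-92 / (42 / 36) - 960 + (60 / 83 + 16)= -593860 / 581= -1022.13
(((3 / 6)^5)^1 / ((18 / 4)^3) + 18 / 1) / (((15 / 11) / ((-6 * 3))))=-577379 / 2430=-237.60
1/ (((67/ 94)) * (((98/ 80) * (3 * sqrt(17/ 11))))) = 3760 * sqrt(187)/ 167433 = 0.31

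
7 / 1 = 7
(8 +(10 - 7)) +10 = 21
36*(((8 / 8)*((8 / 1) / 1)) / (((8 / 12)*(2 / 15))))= 3240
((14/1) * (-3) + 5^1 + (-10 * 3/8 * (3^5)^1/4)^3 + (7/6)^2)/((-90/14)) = 3050945547419/1658880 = 1839159.88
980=980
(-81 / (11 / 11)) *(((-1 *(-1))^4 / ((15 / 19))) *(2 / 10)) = -513 / 25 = -20.52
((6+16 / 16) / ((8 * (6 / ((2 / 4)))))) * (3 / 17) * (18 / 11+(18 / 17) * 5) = 0.09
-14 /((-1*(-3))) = -14 /3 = -4.67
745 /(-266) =-745 /266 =-2.80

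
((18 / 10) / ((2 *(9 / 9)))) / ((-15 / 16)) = -24 / 25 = -0.96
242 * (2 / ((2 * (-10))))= -121 / 5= -24.20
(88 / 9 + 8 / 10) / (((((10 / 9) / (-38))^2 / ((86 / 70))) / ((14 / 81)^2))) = 454.08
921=921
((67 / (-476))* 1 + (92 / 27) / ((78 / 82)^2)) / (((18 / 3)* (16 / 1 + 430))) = 70862863 / 52310158992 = 0.00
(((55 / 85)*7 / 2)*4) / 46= 77 / 391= 0.20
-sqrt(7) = -2.65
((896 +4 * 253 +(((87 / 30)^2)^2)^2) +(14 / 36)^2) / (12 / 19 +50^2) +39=16072584504546979 / 384847200000000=41.76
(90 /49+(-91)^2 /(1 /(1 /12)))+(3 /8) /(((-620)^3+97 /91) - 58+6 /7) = 360150259064587 /520508474472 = 691.92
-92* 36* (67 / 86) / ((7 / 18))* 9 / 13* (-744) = 13372822656 / 3913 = 3417537.10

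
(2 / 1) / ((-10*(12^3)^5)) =-1 / 77035107872931840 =-0.00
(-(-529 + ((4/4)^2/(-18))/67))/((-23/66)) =-7017725/4623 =-1518.00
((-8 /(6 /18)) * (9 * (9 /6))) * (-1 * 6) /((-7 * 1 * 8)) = -243 /7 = -34.71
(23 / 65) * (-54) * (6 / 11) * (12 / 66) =-1.89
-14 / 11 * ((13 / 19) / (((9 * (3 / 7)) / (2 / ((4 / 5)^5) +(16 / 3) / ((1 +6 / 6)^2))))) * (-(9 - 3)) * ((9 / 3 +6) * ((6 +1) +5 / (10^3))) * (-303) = -1029625092951 / 5350400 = -192438.90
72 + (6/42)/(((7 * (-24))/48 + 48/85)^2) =125525404/1743007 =72.02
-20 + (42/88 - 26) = -2003/44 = -45.52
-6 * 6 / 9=-4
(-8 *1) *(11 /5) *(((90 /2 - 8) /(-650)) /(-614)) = -814 /498875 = -0.00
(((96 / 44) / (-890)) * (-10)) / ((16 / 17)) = 0.03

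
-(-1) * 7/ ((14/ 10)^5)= 1.30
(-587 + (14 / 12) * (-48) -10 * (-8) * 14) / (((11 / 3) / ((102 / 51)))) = 2862 / 11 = 260.18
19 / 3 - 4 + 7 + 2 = 34 / 3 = 11.33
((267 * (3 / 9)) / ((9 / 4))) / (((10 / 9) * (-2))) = -89 / 5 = -17.80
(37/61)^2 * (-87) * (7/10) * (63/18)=-5836047/74420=-78.42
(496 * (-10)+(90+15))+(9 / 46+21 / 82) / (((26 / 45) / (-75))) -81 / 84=-1686947953 / 343252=-4914.60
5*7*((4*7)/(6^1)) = 490/3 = 163.33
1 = 1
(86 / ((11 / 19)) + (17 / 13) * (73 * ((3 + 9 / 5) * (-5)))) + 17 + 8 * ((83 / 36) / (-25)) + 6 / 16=-547205179 / 257400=-2125.89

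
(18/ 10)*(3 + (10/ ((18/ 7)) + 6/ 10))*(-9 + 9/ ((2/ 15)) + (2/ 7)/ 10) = 1380689/ 1750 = 788.97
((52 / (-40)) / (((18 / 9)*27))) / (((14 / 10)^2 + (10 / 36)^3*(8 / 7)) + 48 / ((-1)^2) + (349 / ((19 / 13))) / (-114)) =-4434885 / 8822186918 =-0.00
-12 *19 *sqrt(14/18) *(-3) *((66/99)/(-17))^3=-608 *sqrt(7)/44217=-0.04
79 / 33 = 2.39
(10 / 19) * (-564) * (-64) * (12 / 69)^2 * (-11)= -63528960 / 10051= -6320.66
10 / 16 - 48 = -379 / 8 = -47.38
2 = 2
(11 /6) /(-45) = -11 /270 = -0.04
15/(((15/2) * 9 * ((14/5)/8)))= 40/63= 0.63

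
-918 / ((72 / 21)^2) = -2499 / 32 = -78.09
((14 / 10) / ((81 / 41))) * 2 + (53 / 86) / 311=15373669 / 10832130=1.42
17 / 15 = 1.13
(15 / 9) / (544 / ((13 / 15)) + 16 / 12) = 65 / 24532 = 0.00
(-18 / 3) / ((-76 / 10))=15 / 19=0.79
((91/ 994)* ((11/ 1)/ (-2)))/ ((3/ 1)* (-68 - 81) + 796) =-143/ 99116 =-0.00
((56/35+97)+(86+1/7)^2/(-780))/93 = 1134961/1184820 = 0.96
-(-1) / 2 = 1 / 2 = 0.50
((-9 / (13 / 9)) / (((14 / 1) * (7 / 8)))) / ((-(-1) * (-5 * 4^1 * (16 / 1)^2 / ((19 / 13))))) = 1539 / 10599680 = 0.00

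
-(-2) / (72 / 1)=1 / 36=0.03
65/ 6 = 10.83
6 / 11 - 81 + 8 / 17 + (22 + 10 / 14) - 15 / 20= -303791 / 5236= -58.02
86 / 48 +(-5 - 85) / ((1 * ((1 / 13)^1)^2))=-364997 / 24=-15208.21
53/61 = 0.87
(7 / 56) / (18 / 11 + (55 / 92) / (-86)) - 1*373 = -52884624 / 141811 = -372.92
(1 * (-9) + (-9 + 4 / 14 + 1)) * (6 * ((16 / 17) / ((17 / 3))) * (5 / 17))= -168480 / 34391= -4.90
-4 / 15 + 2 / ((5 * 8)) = -0.22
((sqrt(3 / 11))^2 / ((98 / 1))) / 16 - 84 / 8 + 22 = 198355 / 17248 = 11.50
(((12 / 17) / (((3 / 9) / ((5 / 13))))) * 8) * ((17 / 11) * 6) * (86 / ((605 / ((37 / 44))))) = 1374624 / 190333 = 7.22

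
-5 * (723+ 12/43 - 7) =-154000/43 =-3581.40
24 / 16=3 / 2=1.50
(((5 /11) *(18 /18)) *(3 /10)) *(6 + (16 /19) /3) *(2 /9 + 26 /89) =73748 /167409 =0.44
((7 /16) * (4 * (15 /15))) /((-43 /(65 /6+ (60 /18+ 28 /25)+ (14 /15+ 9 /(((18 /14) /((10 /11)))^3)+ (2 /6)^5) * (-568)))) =263111243479 /2781523800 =94.59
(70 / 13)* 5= 350 / 13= 26.92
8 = 8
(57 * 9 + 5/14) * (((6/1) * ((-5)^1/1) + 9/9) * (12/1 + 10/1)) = -2292653/7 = -327521.86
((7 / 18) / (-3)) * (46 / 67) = -161 / 1809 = -0.09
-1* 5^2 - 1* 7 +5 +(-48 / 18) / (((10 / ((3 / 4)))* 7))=-946 / 35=-27.03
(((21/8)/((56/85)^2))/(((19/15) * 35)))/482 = 65025/229755904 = 0.00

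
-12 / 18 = -2 / 3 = -0.67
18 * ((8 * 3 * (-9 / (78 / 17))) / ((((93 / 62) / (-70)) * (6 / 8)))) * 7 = 4798080 / 13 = 369083.08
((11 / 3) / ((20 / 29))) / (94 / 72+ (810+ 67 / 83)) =79431 / 12132965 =0.01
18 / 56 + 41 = 1157 / 28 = 41.32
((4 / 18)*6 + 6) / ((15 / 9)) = 22 / 5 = 4.40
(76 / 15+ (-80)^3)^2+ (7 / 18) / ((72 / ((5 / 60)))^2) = 88058508490282401967 / 335923200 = 262138811759.00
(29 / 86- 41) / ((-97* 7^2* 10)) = 3497 / 4087580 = 0.00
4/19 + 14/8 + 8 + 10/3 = 3031/228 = 13.29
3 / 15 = 1 / 5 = 0.20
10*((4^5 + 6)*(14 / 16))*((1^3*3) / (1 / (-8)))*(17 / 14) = -262650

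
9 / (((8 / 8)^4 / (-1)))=-9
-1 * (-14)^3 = 2744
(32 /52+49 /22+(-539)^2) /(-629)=-83089819 /179894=-461.88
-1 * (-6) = 6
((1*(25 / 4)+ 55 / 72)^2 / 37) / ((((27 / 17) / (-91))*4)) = -394523675 / 20715264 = -19.05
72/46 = 36/23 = 1.57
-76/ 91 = -0.84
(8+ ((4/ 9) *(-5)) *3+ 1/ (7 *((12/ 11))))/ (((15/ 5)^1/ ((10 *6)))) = 205/ 7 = 29.29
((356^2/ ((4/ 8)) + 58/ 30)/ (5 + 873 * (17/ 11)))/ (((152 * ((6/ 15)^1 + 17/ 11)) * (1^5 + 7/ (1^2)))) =24213431/ 306023424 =0.08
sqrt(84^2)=84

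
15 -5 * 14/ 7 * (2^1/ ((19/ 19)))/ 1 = -5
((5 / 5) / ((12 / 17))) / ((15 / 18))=17 / 10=1.70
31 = 31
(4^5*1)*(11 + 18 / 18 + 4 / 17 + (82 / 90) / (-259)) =2481708032 / 198135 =12525.34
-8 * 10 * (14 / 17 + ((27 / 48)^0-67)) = 88640 / 17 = 5214.12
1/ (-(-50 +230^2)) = -1/ 52850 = -0.00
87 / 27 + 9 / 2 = 139 / 18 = 7.72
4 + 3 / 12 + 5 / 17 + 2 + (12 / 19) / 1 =9271 / 1292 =7.18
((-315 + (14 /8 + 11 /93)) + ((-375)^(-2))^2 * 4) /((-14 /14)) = 767845458983879 /2452148437500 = 313.13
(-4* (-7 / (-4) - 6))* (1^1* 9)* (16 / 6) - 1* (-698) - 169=937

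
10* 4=40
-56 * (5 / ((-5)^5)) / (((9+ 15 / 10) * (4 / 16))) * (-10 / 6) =-64 / 1125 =-0.06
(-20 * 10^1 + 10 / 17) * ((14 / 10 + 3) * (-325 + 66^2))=-60126396 / 17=-3536846.82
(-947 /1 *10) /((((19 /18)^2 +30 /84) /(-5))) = 107389800 /3337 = 32181.54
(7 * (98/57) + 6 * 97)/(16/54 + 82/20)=3047400/22553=135.12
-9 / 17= -0.53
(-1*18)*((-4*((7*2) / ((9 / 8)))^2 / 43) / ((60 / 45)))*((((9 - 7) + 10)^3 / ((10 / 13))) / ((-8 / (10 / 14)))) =-1677312 / 43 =-39007.26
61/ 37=1.65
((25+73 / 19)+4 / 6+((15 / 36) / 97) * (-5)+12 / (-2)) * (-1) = -519445 / 22116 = -23.49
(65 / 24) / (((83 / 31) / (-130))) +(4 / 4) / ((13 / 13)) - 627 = -754471 / 996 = -757.50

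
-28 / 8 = -3.50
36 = 36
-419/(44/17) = -161.89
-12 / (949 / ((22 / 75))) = -88 / 23725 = -0.00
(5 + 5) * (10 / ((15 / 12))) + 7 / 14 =161 / 2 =80.50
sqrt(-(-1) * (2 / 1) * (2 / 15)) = 0.52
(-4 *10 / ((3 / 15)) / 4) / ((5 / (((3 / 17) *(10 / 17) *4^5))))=-307200 / 289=-1062.98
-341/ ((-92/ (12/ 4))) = 11.12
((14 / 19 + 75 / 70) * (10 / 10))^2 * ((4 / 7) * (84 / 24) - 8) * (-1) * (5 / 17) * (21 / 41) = 10411245 / 3522638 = 2.96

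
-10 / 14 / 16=-5 / 112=-0.04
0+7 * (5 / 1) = 35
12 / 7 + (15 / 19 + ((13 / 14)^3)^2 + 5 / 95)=457429691 / 143061184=3.20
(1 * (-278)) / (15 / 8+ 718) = -2224 / 5759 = -0.39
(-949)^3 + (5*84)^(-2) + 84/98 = -854670348.14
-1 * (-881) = 881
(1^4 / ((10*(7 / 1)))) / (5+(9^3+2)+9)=1 / 52150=0.00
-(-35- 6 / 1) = 41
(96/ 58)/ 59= 48/ 1711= 0.03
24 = 24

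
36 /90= 2 /5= 0.40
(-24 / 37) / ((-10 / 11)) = 132 / 185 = 0.71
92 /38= 46 /19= 2.42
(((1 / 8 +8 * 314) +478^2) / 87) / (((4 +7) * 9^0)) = 1847969 / 7656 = 241.38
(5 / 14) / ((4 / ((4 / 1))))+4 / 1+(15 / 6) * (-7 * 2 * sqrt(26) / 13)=61 / 14 -35 * sqrt(26) / 13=-9.37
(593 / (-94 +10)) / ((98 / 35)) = -2965 / 1176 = -2.52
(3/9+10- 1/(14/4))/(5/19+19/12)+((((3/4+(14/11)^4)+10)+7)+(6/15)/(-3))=66486109219/2588821620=25.68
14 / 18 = 7 / 9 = 0.78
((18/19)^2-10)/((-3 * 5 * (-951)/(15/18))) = -1643/3089799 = -0.00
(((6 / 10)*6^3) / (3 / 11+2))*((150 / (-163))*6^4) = -55427328 / 815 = -68008.99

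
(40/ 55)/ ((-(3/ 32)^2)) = -82.75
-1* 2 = -2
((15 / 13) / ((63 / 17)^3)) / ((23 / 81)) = 24565 / 307671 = 0.08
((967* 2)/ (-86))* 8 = -7736/ 43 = -179.91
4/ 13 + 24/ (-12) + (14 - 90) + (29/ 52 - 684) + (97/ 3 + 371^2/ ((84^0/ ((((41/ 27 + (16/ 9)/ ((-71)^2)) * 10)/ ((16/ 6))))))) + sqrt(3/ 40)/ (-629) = 923907864773/ 1179594 - sqrt(30)/ 12580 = 783242.25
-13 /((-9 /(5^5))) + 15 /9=40640 /9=4515.56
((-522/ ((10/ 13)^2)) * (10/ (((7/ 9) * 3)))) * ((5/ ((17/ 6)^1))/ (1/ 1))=-793962/ 119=-6671.95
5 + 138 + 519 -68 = 594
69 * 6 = 414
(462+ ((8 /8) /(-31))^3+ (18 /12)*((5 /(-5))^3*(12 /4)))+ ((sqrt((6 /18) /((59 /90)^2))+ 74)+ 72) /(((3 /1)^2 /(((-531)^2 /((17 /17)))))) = 15930*sqrt(3)+ 272557352551 /59582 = 4602083.07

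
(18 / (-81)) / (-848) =1 / 3816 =0.00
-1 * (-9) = 9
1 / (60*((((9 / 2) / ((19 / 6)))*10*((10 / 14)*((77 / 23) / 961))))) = 419957 / 891000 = 0.47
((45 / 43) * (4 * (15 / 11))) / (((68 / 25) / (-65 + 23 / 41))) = -135.23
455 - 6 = 449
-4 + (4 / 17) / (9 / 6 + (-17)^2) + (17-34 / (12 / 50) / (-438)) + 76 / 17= 230948135 / 12978378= 17.79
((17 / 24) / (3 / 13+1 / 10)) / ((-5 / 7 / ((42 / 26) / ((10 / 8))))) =-3.87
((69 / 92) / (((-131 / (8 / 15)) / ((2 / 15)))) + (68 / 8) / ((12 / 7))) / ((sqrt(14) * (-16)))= -389693 * sqrt(14) / 17606400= -0.08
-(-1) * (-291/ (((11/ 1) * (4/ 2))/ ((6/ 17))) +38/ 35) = -23449/ 6545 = -3.58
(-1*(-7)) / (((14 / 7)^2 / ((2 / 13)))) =7 / 26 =0.27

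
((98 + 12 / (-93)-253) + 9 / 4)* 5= -94785 / 124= -764.40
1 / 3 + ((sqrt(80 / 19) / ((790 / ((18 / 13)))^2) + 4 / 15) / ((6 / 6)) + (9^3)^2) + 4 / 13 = 324 * sqrt(95) / 500996275 + 34543724 / 65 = 531441.91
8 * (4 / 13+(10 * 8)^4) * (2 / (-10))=-4259840032 / 65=-65536000.49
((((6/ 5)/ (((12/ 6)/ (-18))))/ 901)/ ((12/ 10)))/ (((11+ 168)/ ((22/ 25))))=-0.00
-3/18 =-1/6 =-0.17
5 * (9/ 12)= 15/ 4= 3.75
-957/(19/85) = -81345/19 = -4281.32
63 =63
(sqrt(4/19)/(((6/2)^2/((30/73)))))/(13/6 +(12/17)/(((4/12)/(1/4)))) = 136*sqrt(19)/76285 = 0.01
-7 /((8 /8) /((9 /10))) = -63 /10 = -6.30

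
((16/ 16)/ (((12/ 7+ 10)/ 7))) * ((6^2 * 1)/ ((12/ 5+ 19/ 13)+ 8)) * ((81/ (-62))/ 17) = -773955/ 5552999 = -0.14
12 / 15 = 4 / 5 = 0.80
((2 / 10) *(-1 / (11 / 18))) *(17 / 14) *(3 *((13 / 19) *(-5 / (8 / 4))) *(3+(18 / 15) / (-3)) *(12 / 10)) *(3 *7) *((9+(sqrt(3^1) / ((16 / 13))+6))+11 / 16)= 9075807 *sqrt(3) / 83600+175232889 / 83600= 2284.12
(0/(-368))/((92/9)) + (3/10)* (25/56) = 15/112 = 0.13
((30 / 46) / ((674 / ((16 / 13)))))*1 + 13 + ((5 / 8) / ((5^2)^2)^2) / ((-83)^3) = 468164543558024237 / 36009358425625000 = 13.00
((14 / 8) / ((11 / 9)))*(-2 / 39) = -21 / 286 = -0.07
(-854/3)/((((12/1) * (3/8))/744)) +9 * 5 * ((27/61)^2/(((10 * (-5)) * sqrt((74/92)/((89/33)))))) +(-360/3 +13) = -424547/9 - 2187 * sqrt(4998774)/15144470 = -47172.21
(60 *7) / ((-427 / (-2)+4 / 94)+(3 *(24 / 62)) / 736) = 37532320 / 19082873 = 1.97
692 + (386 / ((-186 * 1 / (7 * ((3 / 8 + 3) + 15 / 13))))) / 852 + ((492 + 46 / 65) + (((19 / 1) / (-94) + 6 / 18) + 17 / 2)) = 256753829229 / 215169760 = 1193.26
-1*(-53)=53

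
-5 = -5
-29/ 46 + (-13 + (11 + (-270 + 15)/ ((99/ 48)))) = -63891/ 506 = -126.27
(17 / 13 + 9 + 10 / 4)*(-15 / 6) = -32.02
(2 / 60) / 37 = 1 / 1110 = 0.00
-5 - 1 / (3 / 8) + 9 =4 / 3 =1.33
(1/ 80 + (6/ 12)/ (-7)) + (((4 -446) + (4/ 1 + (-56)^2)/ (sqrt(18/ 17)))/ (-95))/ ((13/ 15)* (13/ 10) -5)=-1112841/ 883120 + 15700* sqrt(34)/ 11039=7.03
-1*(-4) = 4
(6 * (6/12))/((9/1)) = 0.33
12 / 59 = 0.20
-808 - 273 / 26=-818.50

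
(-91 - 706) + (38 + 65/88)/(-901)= -63195945/79288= -797.04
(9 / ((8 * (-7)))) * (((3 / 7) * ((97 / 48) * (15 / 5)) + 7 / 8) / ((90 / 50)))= -1945 / 6272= -0.31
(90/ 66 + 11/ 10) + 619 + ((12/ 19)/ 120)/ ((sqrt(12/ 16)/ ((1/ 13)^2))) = sqrt(3)/ 48165 + 68361/ 110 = 621.46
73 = 73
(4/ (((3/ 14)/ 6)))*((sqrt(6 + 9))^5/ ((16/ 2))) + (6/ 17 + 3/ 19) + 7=2426/ 323 + 3150*sqrt(15)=12207.41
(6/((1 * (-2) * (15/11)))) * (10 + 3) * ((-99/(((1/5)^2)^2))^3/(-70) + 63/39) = -6775036962893859/70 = -96786242327055.13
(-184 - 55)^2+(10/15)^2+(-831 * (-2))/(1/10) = 663673/9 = 73741.44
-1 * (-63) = 63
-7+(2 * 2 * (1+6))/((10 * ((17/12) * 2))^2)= -50323/7225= -6.97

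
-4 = -4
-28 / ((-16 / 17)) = 29.75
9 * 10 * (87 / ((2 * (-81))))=-145 / 3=-48.33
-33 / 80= -0.41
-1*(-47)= 47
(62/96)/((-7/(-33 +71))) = -3.51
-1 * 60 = -60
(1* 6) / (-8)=-3 / 4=-0.75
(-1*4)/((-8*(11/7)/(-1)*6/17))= -0.90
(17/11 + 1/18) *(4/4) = 1.60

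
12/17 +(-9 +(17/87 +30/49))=-542552/72471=-7.49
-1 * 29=-29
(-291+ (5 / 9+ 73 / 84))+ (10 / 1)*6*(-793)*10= -119974573 / 252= -476089.58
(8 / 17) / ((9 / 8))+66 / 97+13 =14.10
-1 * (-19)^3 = 6859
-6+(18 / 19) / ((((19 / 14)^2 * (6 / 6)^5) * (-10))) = -207534 / 34295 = -6.05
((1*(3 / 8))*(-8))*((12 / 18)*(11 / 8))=-11 / 4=-2.75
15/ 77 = 0.19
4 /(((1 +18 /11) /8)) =352 /29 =12.14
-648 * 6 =-3888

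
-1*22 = -22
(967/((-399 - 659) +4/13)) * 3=-37713/13750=-2.74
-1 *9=-9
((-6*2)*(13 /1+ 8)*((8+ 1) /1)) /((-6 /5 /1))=1890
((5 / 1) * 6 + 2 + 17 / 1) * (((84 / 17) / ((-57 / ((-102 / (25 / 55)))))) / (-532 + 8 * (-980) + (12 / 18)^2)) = -0.11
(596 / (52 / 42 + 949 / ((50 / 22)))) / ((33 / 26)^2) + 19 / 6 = 1275133 / 314842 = 4.05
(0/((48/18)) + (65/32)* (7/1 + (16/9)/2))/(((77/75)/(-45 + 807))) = 14652625/1232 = 11893.36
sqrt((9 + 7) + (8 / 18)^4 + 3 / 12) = sqrt(427489) / 162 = 4.04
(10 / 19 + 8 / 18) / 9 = 166 / 1539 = 0.11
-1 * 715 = -715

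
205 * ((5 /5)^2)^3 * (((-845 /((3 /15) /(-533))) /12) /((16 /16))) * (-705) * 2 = -108486486875 /2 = -54243243437.50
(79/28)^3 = 493039/21952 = 22.46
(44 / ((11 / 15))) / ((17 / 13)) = 45.88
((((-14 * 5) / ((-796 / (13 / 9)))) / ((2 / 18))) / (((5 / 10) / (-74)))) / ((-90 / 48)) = 53872 / 597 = 90.24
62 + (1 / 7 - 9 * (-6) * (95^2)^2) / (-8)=-30788332779 / 56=-549791656.77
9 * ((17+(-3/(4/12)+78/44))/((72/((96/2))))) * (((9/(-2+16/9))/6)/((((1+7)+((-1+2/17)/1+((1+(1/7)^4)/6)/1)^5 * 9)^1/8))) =-53271220878417335303808080685/106175874167730000895221092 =-501.73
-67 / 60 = -1.12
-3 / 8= -0.38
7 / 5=1.40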